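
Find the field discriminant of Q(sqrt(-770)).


For K = Q(sqrt(d)) with d squarefree: disc(K) = d if d = 1 mod 4, and disc(K) = 4d if d = 2 or 3 mod 4.
Here d = -770, and d mod 4 = 2.
d = 2 mod 4, not 1 (O_K = Z[sqrt(d)]), so disc(K) = 4d = 4 * (-770) = -3080

-3080


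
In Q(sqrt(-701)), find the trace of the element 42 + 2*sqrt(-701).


Tr(a + b*sqrt(d)) = (a + b*sqrt(d)) + (a - b*sqrt(d)) = 2a
= 2 * (42)
= 84

84


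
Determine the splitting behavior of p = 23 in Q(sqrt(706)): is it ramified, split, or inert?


K = Q(sqrt(706)). Since d mod 4 = 2, disc(K) = 2824.
Check p | disc: 2824 mod 23 = 18.
p does not divide disc. Compute Legendre symbol (d/p):
16^((23-1)/2) mod 23 = 1
(d/p) = 1, so p splits: (p) = P*P' with e=1, f=1, g=2.
Therefore p is split.

split


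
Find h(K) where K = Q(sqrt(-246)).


K = Q(sqrt(-246)). d mod 4 = 2, so D = disc(K) = 4d = -984
h(K) equals the number of primitive reduced positive-definite forms (a, b, c) = a*x^2 + b*x*y + c*y^2 with b^2 - 4ac = D,
where reduced means |b| <= a <= c, with b >= 0 whenever |b| = a or a = c, and primitive means gcd(a, b, c) = 1.
Reduced forces 3a^2 <= |D| = 984, so 1 <= a <= 18; b must have the parity of D, and c = (b^2 - D)/(4a) must be an integer >= a.
Enumerate a = 1..18, b in [-a, a]:
  a=1: (1, 0, 246)  [1]
  a=2: (2, 0, 123)  [1]
  a=3: (3, 0, 82)  [1]
  a=4: none
  a=5: (5, -4, 50), (5, 4, 50)  [2]
  a=6: (6, 0, 41)  [1]
  a=7..9: none
  a=10: (10, -4, 25), (10, 4, 25)  [2]
  a=11..12: none
  a=13: (13, -2, 19), (13, 2, 19)  [2]
  a=14: none
  a=15: (15, -6, 17), (15, 6, 17)  [2]
  a=16..18: none
Total reduced forms: 1 + 1 + 1 + 2 + 1 + 2 + 2 + 2 = 12
h = 12

12


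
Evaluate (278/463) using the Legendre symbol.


p = 463 is prime, so compute (278/463) with the reciprocity algorithm (Jacobi-symbol steps: pull out 2s via (2/n), flip via reciprocity, reduce):
  pull out 2: (2/463) = +1  (since 463 mod 8 = 7)
  reciprocity: (139/463) -> -(463/139)
  reduce: (46/139)
  pull out 2: (2/139) = -1  (since 139 mod 8 = 3)
  reciprocity: (23/139) -> -(139/23)
  reduce: (1/23)
  (1/23) = 1
Product of signs = -1
(278/463) = -1

-1


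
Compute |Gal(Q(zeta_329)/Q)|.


|Gal(Q(zeta_329)/Q)| = phi(329)
= 276

276


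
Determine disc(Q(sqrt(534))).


For K = Q(sqrt(d)) with d squarefree: disc(K) = d if d = 1 mod 4, and disc(K) = 4d if d = 2 or 3 mod 4.
Here d = 534, and d mod 4 = 2.
d = 2 mod 4, not 1 (O_K = Z[sqrt(d)]), so disc(K) = 4d = 4 * (534) = 2136

2136


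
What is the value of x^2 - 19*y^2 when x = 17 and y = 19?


x^2 - d*y^2
= 17^2 - 19*19^2
= 289 - 6859
= -6570

-6570


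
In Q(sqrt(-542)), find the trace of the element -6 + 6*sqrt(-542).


Tr(a + b*sqrt(d)) = (a + b*sqrt(d)) + (a - b*sqrt(d)) = 2a
= 2 * (-6)
= -12

-12


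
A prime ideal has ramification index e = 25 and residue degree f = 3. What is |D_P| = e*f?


|D_P| = e * f
= 25 * 3
= 75

75


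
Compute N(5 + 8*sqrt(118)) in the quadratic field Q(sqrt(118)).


N(a + b*sqrt(d)) = a^2 - d*b^2
= (5)^2 - (118)*(8)^2
= 25 - 7552
= -7527

-7527


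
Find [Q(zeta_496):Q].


The degree equals Euler's totient phi(496).
496 = 2^4 * 31
phi(496) = 240

240


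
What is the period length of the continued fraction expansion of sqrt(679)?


Run the CF algorithm for sqrt(679).
a_0 = floor(sqrt(679)) = 26; set m_0=0, q_0=1.
Recurrence: m' = q*a - m,  q' = (d - m'^2)/q,  a' = floor((a_0 + m')/q').
  step 1: m=26, q=3, a=17
  step 2: m=25, q=18, a=2
  step 3: m=11, q=31, a=1
  step 4: m=20, q=9, a=5
  step 5: m=25, q=6, a=8
  step 6: m=23, q=25, a=1
  step 7: m=2, q=27, a=1
  step 8: m=25, q=2, a=25
  step 9: m=25, q=27, a=1
  step 10: m=2, q=25, a=1
  step 11: m=23, q=6, a=8
  step 12: m=25, q=9, a=5
  step 13: m=20, q=31, a=1
  step 14: m=11, q=18, a=2
  step 15: m=25, q=3, a=17
  step 16: m=26, q=1, a=52
a_16 = 2*a_0 = 52, so the period closes here.
sqrt(679) = [26; 17, 2, 1, 5, 8, 1, 1, 25, 1, 1, 8, 5, 1, 2, 17, 52]
Period length = 16

16


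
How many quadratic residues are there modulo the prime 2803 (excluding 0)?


For prime p, the number of non-zero quadratic residues is (p-1)/2.
= (2803-1)/2
= 1401

1401


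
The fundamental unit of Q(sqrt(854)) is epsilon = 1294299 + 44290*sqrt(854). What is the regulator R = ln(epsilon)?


epsilon = 1294299 + 44290*sqrt(854)
= 2.5886e+06
R = ln(2.5886e+06)
= 14.7666

14.7666


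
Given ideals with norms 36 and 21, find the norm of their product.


N(IJ) = N(I) * N(J)
= 36 * 21
= 756

756


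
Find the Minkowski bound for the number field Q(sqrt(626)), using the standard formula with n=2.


d = 626, d mod 4 = 2, so disc(K) = 4d = 2504; |disc(K)| = 2504
Real quadratic field, so n = 2, s = r2 = 0, r1 = 2
M = (n!/n^n) * (4/pi)^s * sqrt(|disc(K)|) = (2!/2^2) * (4/pi)^0 * sqrt(2504)
= 0.5 * 1.000000 * 50.039984
= 25.0200

25.0200


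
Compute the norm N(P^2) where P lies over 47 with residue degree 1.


N(P^a) = p^(a*f)
= 47^(2*1)
= 47^2
= 2209

2209


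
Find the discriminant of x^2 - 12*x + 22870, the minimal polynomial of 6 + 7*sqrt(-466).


The element 6 + 7*sqrt(-466) has minimal polynomial:
x^2 - 12*x + 22870
Discriminant = (-12)^2 - 4*(22870)
= 144 - 91480
= -91336

-91336


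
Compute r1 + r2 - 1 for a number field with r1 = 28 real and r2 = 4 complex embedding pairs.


By Dirichlet's unit theorem:
rank = r1 + r2 - 1
= 28 + 4 - 1
= 31

31


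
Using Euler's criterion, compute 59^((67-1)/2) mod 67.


p = 67 is prime and the exponent is (p-1)/2 = 33, so by Euler's criterion 59^33 = (59/67) = +1 or -1 mod 67.
Compute by square-and-multiply:
  33 = 32 + 1 (binary 100001)
  Repeated squaring mod 67: 59^1 = 59, 59^2 = 64, 59^4 = 9, 59^8 = 14, 59^16 = 62, 59^32 = 25
  59^33 = 59^32 * 59^1 = 25 * 59 mod 67
    25 * 59 = 1475 = 1 mod 67
  59^33 = 1 mod 67
Result 1: 59 is a quadratic residue mod 67.
59^33 mod 67 = 1

1


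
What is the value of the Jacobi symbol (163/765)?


Compute (163/765) via quadratic reciprocity:
  reciprocity: (163/765) -> +(765/163)
  reduce: (113/163)
  reciprocity: (113/163) -> +(163/113)
  reduce: (50/113)
  pull out 2: (2/113) = +1  (since 113 mod 8 = 1)
  reciprocity: (25/113) -> +(113/25)
  reduce: (13/25)
  reciprocity: (13/25) -> +(25/13)
  reduce: (12/13)
  pull out 2: (2/13) = -1  (since 13 mod 8 = 5)
  pull out 2: (2/13) = -1  (since 13 mod 8 = 5)
  reciprocity: (3/13) -> +(13/3)
  reduce: (1/3)
  (1/3) = 1
Product of signs = 1

1


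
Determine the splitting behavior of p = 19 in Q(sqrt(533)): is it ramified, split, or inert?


K = Q(sqrt(533)). Since d mod 4 = 1, disc(K) = 533.
Check p | disc: 533 mod 19 = 1.
p does not divide disc. Compute Legendre symbol (d/p):
1^((19-1)/2) mod 19 = 1
(d/p) = 1, so p splits: (p) = P*P' with e=1, f=1, g=2.
Therefore p is split.

split


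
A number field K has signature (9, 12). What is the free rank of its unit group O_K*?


By Dirichlet's unit theorem:
rank = r1 + r2 - 1
= 9 + 12 - 1
= 20

20


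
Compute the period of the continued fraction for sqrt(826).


Run the CF algorithm for sqrt(826).
a_0 = floor(sqrt(826)) = 28; set m_0=0, q_0=1.
Recurrence: m' = q*a - m,  q' = (d - m'^2)/q,  a' = floor((a_0 + m')/q').
  step 1: m=28, q=42, a=1
  step 2: m=14, q=15, a=2
  step 3: m=16, q=38, a=1
  step 4: m=22, q=9, a=5
  step 5: m=23, q=33, a=1
  step 6: m=10, q=22, a=1
  step 7: m=12, q=31, a=1
  step 8: m=19, q=15, a=3
  step 9: m=26, q=10, a=5
  step 10: m=24, q=25, a=2
  step 11: m=26, q=6, a=9
  step 12: m=28, q=7, a=8
  step 13: m=28, q=6, a=9
  step 14: m=26, q=25, a=2
  step 15: m=24, q=10, a=5
  step 16: m=26, q=15, a=3
  step 17: m=19, q=31, a=1
  step 18: m=12, q=22, a=1
  step 19: m=10, q=33, a=1
  step 20: m=23, q=9, a=5
  step 21: m=22, q=38, a=1
  step 22: m=16, q=15, a=2
  step 23: m=14, q=42, a=1
  step 24: m=28, q=1, a=56
a_24 = 2*a_0 = 56, so the period closes here.
sqrt(826) = [28; 1, 2, 1, 5, 1, 1, 1, 3, 5, 2, 9, 8, 9, 2, 5, 3, 1, 1, 1, 5, 1, 2, 1, 56]
Period length = 24

24


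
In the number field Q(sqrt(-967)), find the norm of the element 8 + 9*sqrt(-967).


N(a + b*sqrt(d)) = a^2 - d*b^2
= (8)^2 - (-967)*(9)^2
= 64 + 78327
= 78391

78391


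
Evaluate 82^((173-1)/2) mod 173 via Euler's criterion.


p = 173 is prime and the exponent is (p-1)/2 = 86, so by Euler's criterion 82^86 = (82/173) = +1 or -1 mod 173.
Compute by square-and-multiply:
  86 = 64 + 16 + 4 + 2 (binary 1010110)
  Repeated squaring mod 173: 82^1 = 82, 82^2 = 150, 82^4 = 10, 82^8 = 100, 82^16 = 139, 82^32 = 118, 82^64 = 84
  82^86 = 82^64 * 82^16 * 82^4 * 82^2 = 84 * 139 * 10 * 150 mod 173
    84 * 139 = 11676 = 85 mod 173
    85 * 10 = 850 = 158 mod 173
    158 * 150 = 23700 = 172 mod 173
  82^86 = 172 mod 173
Result 172 = p - 1 = -1 mod 173: 82 is a quadratic non-residue mod 173. As a residue in [0, p-1] the value is 172.
82^86 mod 173 = 172

172


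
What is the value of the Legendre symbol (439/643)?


p = 643 is prime, so compute (439/643) with the reciprocity algorithm (Jacobi-symbol steps: pull out 2s via (2/n), flip via reciprocity, reduce):
  reciprocity: (439/643) -> -(643/439)
  reduce: (204/439)
  pull out 2: (2/439) = +1  (since 439 mod 8 = 7)
  pull out 2: (2/439) = +1  (since 439 mod 8 = 7)
  reciprocity: (51/439) -> -(439/51)
  reduce: (31/51)
  reciprocity: (31/51) -> -(51/31)
  reduce: (20/31)
  pull out 2: (2/31) = +1  (since 31 mod 8 = 7)
  pull out 2: (2/31) = +1  (since 31 mod 8 = 7)
  reciprocity: (5/31) -> +(31/5)
  reduce: (1/5)
  (1/5) = 1
Product of signs = -1
(439/643) = -1

-1


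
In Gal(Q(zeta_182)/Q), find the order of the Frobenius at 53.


The Frobenius at p in Gal(Q(zeta_n)/Q) = (Z/nZ)* is the class of p, so its order is ord_182(53), the smallest k >= 1 with 53^k = 1 mod 182.
n = 182 = 2 * 7 * 13, phi(182) = 72; the order divides phi(n).
Divisors of 72: 1, 2, 3, 4, 6, 8, 9, 12, 18, 24, 36, 72
Repeated squaring mod 182: 53^1 = 53, 53^2 = 79, 53^4 = 53, 53^8 = 79, 53^16 = 53, 53^32 = 79, 53^64 = 53
Test divisors in increasing order:
  k=1: 53^1 = 53 mod 182
  k=2: 53^2 = 79 mod 182
  k=3: 53^3 = 79 * 53 = 1 mod 182  <- first divisor giving 1
Order = 3

3


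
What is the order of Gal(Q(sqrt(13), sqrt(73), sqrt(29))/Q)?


The 3 square roots of distinct primes are multiplicatively independent over Q,
so [K:Q] = 2^3 and Gal(K/Q) is isomorphic to (Z/2Z)^3.
|Gal| = 2^3 = 8

8


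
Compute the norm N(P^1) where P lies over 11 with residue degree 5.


N(P^a) = p^(a*f)
= 11^(1*5)
= 11^5
= 161051

161051


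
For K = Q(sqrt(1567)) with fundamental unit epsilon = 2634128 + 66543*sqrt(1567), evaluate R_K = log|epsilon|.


epsilon = 2634128 + 66543*sqrt(1567)
= 5.2683e+06
R = ln(5.2683e+06)
= 15.4772

15.4772


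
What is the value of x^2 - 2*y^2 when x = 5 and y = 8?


x^2 - d*y^2
= 5^2 - 2*8^2
= 25 - 128
= -103

-103


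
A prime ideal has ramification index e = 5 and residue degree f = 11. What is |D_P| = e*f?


|D_P| = e * f
= 5 * 11
= 55

55


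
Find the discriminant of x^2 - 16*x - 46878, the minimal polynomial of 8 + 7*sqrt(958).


The element 8 + 7*sqrt(958) has minimal polynomial:
x^2 - 16*x - 46878
Discriminant = (-16)^2 - 4*(-46878)
= 256 + 187512
= 187768

187768


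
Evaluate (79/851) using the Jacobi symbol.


Compute (79/851) via quadratic reciprocity:
  reciprocity: (79/851) -> -(851/79)
  reduce: (61/79)
  reciprocity: (61/79) -> +(79/61)
  reduce: (18/61)
  pull out 2: (2/61) = -1  (since 61 mod 8 = 5)
  reciprocity: (9/61) -> +(61/9)
  reduce: (7/9)
  reciprocity: (7/9) -> +(9/7)
  reduce: (2/7)
  pull out 2: (2/7) = +1  (since 7 mod 8 = 7)
  (1/7) = 1
Product of signs = 1

1


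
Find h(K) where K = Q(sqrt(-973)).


K = Q(sqrt(-973)). d mod 4 = 3, so D = disc(K) = 4d = -3892
h(K) equals the number of primitive reduced positive-definite forms (a, b, c) = a*x^2 + b*x*y + c*y^2 with b^2 - 4ac = D,
where reduced means |b| <= a <= c, with b >= 0 whenever |b| = a or a = c, and primitive means gcd(a, b, c) = 1.
Reduced forces 3a^2 <= |D| = 3892, so 1 <= a <= 36; b must have the parity of D, and c = (b^2 - D)/(4a) must be an integer >= a.
Enumerate a = 1..36, b in [-a, a]:
  a=1: (1, 0, 973)  [1]
  a=2: (2, 2, 487)  [1]
  a=3..6: none
  a=7: (7, 0, 139)  [1]
  a=8..13: none
  a=14: (14, 14, 73)  [1]
  a=15..16: none
  a=17: (17, -16, 61), (17, 16, 61)  [2]
  a=18..22: none
  a=23: (23, -8, 43), (23, 8, 43)  [2]
  a=24..28: none
  a=29: (29, -20, 37), (29, 20, 37)  [2]
  a=30: none
  a=31: (31, -18, 34), (31, 18, 34)  [2]
  a=32..36: none
Total reduced forms: 1 + 1 + 1 + 1 + 2 + 2 + 2 + 2 = 12
h = 12

12


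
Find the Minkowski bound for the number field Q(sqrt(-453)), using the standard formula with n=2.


d = -453, d mod 4 = 3, so disc(K) = 4d = -1812; |disc(K)| = 1812
Imaginary quadratic field, so n = 2, s = r2 = 1, r1 = 0
M = (n!/n^n) * (4/pi)^s * sqrt(|disc(K)|) = (2!/2^2) * (4/pi)^1 * sqrt(1812)
= 0.5 * 1.273240 * 42.567593
= 27.0994

27.0994


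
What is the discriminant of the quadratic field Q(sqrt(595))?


For K = Q(sqrt(d)) with d squarefree: disc(K) = d if d = 1 mod 4, and disc(K) = 4d if d = 2 or 3 mod 4.
Here d = 595, and d mod 4 = 3.
d = 3 mod 4, not 1 (O_K = Z[sqrt(d)]), so disc(K) = 4d = 4 * (595) = 2380

2380


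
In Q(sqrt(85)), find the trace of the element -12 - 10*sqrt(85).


Tr(a + b*sqrt(d)) = (a + b*sqrt(d)) + (a - b*sqrt(d)) = 2a
= 2 * (-12)
= -24

-24


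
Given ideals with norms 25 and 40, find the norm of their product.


N(IJ) = N(I) * N(J)
= 25 * 40
= 1000

1000


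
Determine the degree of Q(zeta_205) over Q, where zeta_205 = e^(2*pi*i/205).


The degree equals Euler's totient phi(205).
205 = 5 * 41
phi(205) = 160

160


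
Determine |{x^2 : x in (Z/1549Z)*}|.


For prime p, the number of non-zero quadratic residues is (p-1)/2.
= (1549-1)/2
= 774

774


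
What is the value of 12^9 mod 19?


p = 19 is prime and the exponent is (p-1)/2 = 9, so by Euler's criterion 12^9 = (12/19) = +1 or -1 mod 19.
Compute by square-and-multiply:
  9 = 8 + 1 (binary 1001)
  Repeated squaring mod 19: 12^1 = 12, 12^2 = 11, 12^4 = 7, 12^8 = 11
  12^9 = 12^8 * 12^1 = 11 * 12 mod 19
    11 * 12 = 132 = 18 mod 19
  12^9 = 18 mod 19
Result 18 = p - 1 = -1 mod 19: 12 is a quadratic non-residue mod 19. As a residue in [0, p-1] the value is 18.
12^9 mod 19 = 18

18


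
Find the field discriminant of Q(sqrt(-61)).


For K = Q(sqrt(d)) with d squarefree: disc(K) = d if d = 1 mod 4, and disc(K) = 4d if d = 2 or 3 mod 4.
Here d = -61, and d mod 4 = 3.
d = 3 mod 4, not 1 (O_K = Z[sqrt(d)]), so disc(K) = 4d = 4 * (-61) = -244

-244


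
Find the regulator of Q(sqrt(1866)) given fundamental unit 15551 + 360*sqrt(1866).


epsilon = 15551 + 360*sqrt(1866)
= 31102.0000
R = ln(31102.0000)
= 10.3450

10.3450


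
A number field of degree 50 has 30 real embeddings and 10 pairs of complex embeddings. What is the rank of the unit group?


By Dirichlet's unit theorem:
rank = r1 + r2 - 1
= 30 + 10 - 1
= 39

39


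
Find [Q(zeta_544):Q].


The degree equals Euler's totient phi(544).
544 = 2^5 * 17
phi(544) = 256

256


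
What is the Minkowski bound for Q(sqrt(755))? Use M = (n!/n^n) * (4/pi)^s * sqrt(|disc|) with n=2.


d = 755, d mod 4 = 3, so disc(K) = 4d = 3020; |disc(K)| = 3020
Real quadratic field, so n = 2, s = r2 = 0, r1 = 2
M = (n!/n^n) * (4/pi)^s * sqrt(|disc(K)|) = (2!/2^2) * (4/pi)^0 * sqrt(3020)
= 0.5 * 1.000000 * 54.954527
= 27.4773

27.4773


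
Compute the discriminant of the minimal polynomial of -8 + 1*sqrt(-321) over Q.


The element -8 + 1*sqrt(-321) has minimal polynomial:
x^2 + 16*x + 385
Discriminant = (16)^2 - 4*(385)
= 256 - 1540
= -1284

-1284


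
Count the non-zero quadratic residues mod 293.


For prime p, the number of non-zero quadratic residues is (p-1)/2.
= (293-1)/2
= 146

146


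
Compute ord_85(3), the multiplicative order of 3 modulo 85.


We want ord_85(3), the smallest k >= 1 with 3^k = 1 mod 85.
n = 85 = 5 * 17, phi(85) = 64; the order divides phi(n).
Divisors of 64: 1, 2, 4, 8, 16, 32, 64
Repeated squaring mod 85: 3^1 = 3, 3^2 = 9, 3^4 = 81, 3^8 = 16, 3^16 = 1, 3^32 = 1, 3^64 = 1
Test divisors in increasing order:
  k=1: 3^1 = 3 mod 85
  k=2: 3^2 = 9 mod 85
  k=4: 3^4 = 81 mod 85
  k=8: 3^8 = 16 mod 85
  k=16: 3^16 = 1 mod 85  <- first divisor giving 1
Order = 16

16


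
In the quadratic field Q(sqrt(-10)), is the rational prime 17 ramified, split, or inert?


K = Q(sqrt(-10)). Since d mod 4 = 2, disc(K) = -40.
Check p | disc: -40 mod 17 = 11.
p does not divide disc. Compute Legendre symbol (d/p):
7^((17-1)/2) mod 17 = -1
(d/p) = -1, so p is inert: (p) stays prime with e=1, f=2, g=1.
Therefore p is inert.

inert


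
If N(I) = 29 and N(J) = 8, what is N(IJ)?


N(IJ) = N(I) * N(J)
= 29 * 8
= 232

232


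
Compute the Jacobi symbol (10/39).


Compute (10/39) via quadratic reciprocity:
  pull out 2: (2/39) = +1  (since 39 mod 8 = 7)
  reciprocity: (5/39) -> +(39/5)
  reduce: (4/5)
  pull out 2: (2/5) = -1  (since 5 mod 8 = 5)
  pull out 2: (2/5) = -1  (since 5 mod 8 = 5)
  (1/5) = 1
Product of signs = 1

1


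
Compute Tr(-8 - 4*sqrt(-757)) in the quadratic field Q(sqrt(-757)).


Tr(a + b*sqrt(d)) = (a + b*sqrt(d)) + (a - b*sqrt(d)) = 2a
= 2 * (-8)
= -16

-16


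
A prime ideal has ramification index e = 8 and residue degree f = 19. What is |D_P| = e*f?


|D_P| = e * f
= 8 * 19
= 152

152


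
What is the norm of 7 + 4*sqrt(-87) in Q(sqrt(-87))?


N(a + b*sqrt(d)) = a^2 - d*b^2
= (7)^2 - (-87)*(4)^2
= 49 + 1392
= 1441

1441


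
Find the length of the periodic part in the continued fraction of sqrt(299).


Run the CF algorithm for sqrt(299).
a_0 = floor(sqrt(299)) = 17; set m_0=0, q_0=1.
Recurrence: m' = q*a - m,  q' = (d - m'^2)/q,  a' = floor((a_0 + m')/q').
  step 1: m=17, q=10, a=3
  step 2: m=13, q=13, a=2
  step 3: m=13, q=10, a=3
  step 4: m=17, q=1, a=34
a_4 = 2*a_0 = 34, so the period closes here.
sqrt(299) = [17; 3, 2, 3, 34]
Period length = 4

4


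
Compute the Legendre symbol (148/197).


p = 197 is prime, so compute (148/197) with the reciprocity algorithm (Jacobi-symbol steps: pull out 2s via (2/n), flip via reciprocity, reduce):
  pull out 2: (2/197) = -1  (since 197 mod 8 = 5)
  pull out 2: (2/197) = -1  (since 197 mod 8 = 5)
  reciprocity: (37/197) -> +(197/37)
  reduce: (12/37)
  pull out 2: (2/37) = -1  (since 37 mod 8 = 5)
  pull out 2: (2/37) = -1  (since 37 mod 8 = 5)
  reciprocity: (3/37) -> +(37/3)
  reduce: (1/3)
  (1/3) = 1
Product of signs = 1
(148/197) = 1

1


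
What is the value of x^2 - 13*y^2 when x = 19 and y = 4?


x^2 - d*y^2
= 19^2 - 13*4^2
= 361 - 208
= 153

153


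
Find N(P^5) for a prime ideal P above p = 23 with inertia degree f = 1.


N(P^a) = p^(a*f)
= 23^(5*1)
= 23^5
= 6436343

6436343


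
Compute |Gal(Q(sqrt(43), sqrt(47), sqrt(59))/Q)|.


The 3 square roots of distinct primes are multiplicatively independent over Q,
so [K:Q] = 2^3 and Gal(K/Q) is isomorphic to (Z/2Z)^3.
|Gal| = 2^3 = 8

8


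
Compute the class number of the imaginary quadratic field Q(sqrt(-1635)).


K = Q(sqrt(-1635)). d mod 4 = 1, so D = disc(K) = d = -1635
h(K) equals the number of primitive reduced positive-definite forms (a, b, c) = a*x^2 + b*x*y + c*y^2 with b^2 - 4ac = D,
where reduced means |b| <= a <= c, with b >= 0 whenever |b| = a or a = c, and primitive means gcd(a, b, c) = 1.
Reduced forces 3a^2 <= |D| = 1635, so 1 <= a <= 23; b must have the parity of D, and c = (b^2 - D)/(4a) must be an integer >= a.
Enumerate a = 1..23, b in [-a, a]:
  a=1: (1, 1, 409)  [1]
  a=2: none
  a=3: (3, 3, 137)  [1]
  a=4: none
  a=5: (5, 5, 83)  [1]
  a=6..10: none
  a=11: (11, -9, 39), (11, 9, 39)  [2]
  a=12: none
  a=13: (13, -9, 33), (13, 9, 33)  [2]
  a=14: none
  a=15: (15, 15, 31)  [1]
  a=16..23: none
Total reduced forms: 1 + 1 + 1 + 2 + 2 + 1 = 8
h = 8

8


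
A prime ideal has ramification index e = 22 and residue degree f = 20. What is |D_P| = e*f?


|D_P| = e * f
= 22 * 20
= 440

440


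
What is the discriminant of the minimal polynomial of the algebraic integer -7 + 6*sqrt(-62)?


The element -7 + 6*sqrt(-62) has minimal polynomial:
x^2 + 14*x + 2281
Discriminant = (14)^2 - 4*(2281)
= 196 - 9124
= -8928

-8928


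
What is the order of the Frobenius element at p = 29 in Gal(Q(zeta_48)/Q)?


The Frobenius at p in Gal(Q(zeta_n)/Q) = (Z/nZ)* is the class of p, so its order is ord_48(29), the smallest k >= 1 with 29^k = 1 mod 48.
n = 48 = 2^4 * 3, phi(48) = 16; the order divides phi(n).
Divisors of 16: 1, 2, 4, 8, 16
Repeated squaring mod 48: 29^1 = 29, 29^2 = 25, 29^4 = 1, 29^8 = 1, 29^16 = 1
Test divisors in increasing order:
  k=1: 29^1 = 29 mod 48
  k=2: 29^2 = 25 mod 48
  k=4: 29^4 = 1 mod 48  <- first divisor giving 1
Order = 4

4


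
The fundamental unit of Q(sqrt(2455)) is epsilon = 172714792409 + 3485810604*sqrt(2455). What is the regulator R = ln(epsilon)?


epsilon = 172714792409 + 3485810604*sqrt(2455)
= 3.4543e+11
R = ln(3.4543e+11)
= 26.5681

26.5681


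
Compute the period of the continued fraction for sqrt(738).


Run the CF algorithm for sqrt(738).
a_0 = floor(sqrt(738)) = 27; set m_0=0, q_0=1.
Recurrence: m' = q*a - m,  q' = (d - m'^2)/q,  a' = floor((a_0 + m')/q').
  step 1: m=27, q=9, a=6
  step 2: m=27, q=1, a=54
a_2 = 2*a_0 = 54, so the period closes here.
sqrt(738) = [27; 6, 54]
Period length = 2

2


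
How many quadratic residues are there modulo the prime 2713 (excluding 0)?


For prime p, the number of non-zero quadratic residues is (p-1)/2.
= (2713-1)/2
= 1356

1356


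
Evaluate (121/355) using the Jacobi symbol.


Compute (121/355) via quadratic reciprocity:
  reciprocity: (121/355) -> +(355/121)
  reduce: (113/121)
  reciprocity: (113/121) -> +(121/113)
  reduce: (8/113)
  pull out 2: (2/113) = +1  (since 113 mod 8 = 1)
  pull out 2: (2/113) = +1  (since 113 mod 8 = 1)
  pull out 2: (2/113) = +1  (since 113 mod 8 = 1)
  (1/113) = 1
Product of signs = 1

1


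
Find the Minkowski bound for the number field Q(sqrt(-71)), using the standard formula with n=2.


d = -71, d mod 4 = 1, so disc(K) = d = -71; |disc(K)| = 71
Imaginary quadratic field, so n = 2, s = r2 = 1, r1 = 0
M = (n!/n^n) * (4/pi)^s * sqrt(|disc(K)|) = (2!/2^2) * (4/pi)^1 * sqrt(71)
= 0.5 * 1.273240 * 8.426150
= 5.3643

5.3643


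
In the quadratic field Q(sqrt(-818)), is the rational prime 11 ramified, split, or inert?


K = Q(sqrt(-818)). Since d mod 4 = 2, disc(K) = -3272.
Check p | disc: -3272 mod 11 = 6.
p does not divide disc. Compute Legendre symbol (d/p):
7^((11-1)/2) mod 11 = -1
(d/p) = -1, so p is inert: (p) stays prime with e=1, f=2, g=1.
Therefore p is inert.

inert


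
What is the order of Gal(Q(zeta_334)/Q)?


|Gal(Q(zeta_334)/Q)| = phi(334)
= 166

166


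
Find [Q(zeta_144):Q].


The degree equals Euler's totient phi(144).
144 = 2^4 * 3^2
phi(144) = 48

48


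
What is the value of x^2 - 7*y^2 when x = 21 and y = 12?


x^2 - d*y^2
= 21^2 - 7*12^2
= 441 - 1008
= -567

-567


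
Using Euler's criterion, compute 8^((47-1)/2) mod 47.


p = 47 is prime and the exponent is (p-1)/2 = 23, so by Euler's criterion 8^23 = (8/47) = +1 or -1 mod 47.
Compute by square-and-multiply:
  23 = 16 + 4 + 2 + 1 (binary 10111)
  Repeated squaring mod 47: 8^1 = 8, 8^2 = 17, 8^4 = 7, 8^8 = 2, 8^16 = 4
  8^23 = 8^16 * 8^4 * 8^2 * 8^1 = 4 * 7 * 17 * 8 mod 47
    4 * 7 = 28 = 28 mod 47
    28 * 17 = 476 = 6 mod 47
    6 * 8 = 48 = 1 mod 47
  8^23 = 1 mod 47
Result 1: 8 is a quadratic residue mod 47.
8^23 mod 47 = 1

1


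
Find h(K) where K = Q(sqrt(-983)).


K = Q(sqrt(-983)). d mod 4 = 1, so D = disc(K) = d = -983
h(K) equals the number of primitive reduced positive-definite forms (a, b, c) = a*x^2 + b*x*y + c*y^2 with b^2 - 4ac = D,
where reduced means |b| <= a <= c, with b >= 0 whenever |b| = a or a = c, and primitive means gcd(a, b, c) = 1.
Reduced forces 3a^2 <= |D| = 983, so 1 <= a <= 18; b must have the parity of D, and c = (b^2 - D)/(4a) must be an integer >= a.
Enumerate a = 1..18, b in [-a, a]:
  a=1: (1, 1, 246)  [1]
  a=2: (2, -1, 123), (2, 1, 123)  [2]
  a=3: (3, -1, 82), (3, 1, 82)  [2]
  a=4: (4, -3, 62), (4, 3, 62)  [2]
  a=5: none
  a=6: (6, -5, 42), (6, -1, 41), (6, 1, 41), (6, 5, 42)  [4]
  a=7: (7, -5, 36), (7, 5, 36)  [2]
  a=8: (8, -3, 31), (8, 3, 31)  [2]
  a=9: (9, -5, 28), (9, 5, 28)  [2]
  a=10..11: none
  a=12: (12, -11, 23), (12, -5, 21), (12, 5, 21), (12, 11, 23)  [4]
  a=13: none
  a=14: (14, -9, 19), (14, -5, 18), (14, 5, 18), (14, 9, 19)  [4]
  a=15: none
  a=16: (16, -13, 18), (16, 13, 18)  [2]
  a=17..18: none
Total reduced forms: 1 + 2 + 2 + 2 + 4 + 2 + 2 + 2 + 4 + 4 + 2 = 27
h = 27

27


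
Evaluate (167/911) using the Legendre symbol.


p = 911 is prime, so compute (167/911) with the reciprocity algorithm (Jacobi-symbol steps: pull out 2s via (2/n), flip via reciprocity, reduce):
  reciprocity: (167/911) -> -(911/167)
  reduce: (76/167)
  pull out 2: (2/167) = +1  (since 167 mod 8 = 7)
  pull out 2: (2/167) = +1  (since 167 mod 8 = 7)
  reciprocity: (19/167) -> -(167/19)
  reduce: (15/19)
  reciprocity: (15/19) -> -(19/15)
  reduce: (4/15)
  pull out 2: (2/15) = +1  (since 15 mod 8 = 7)
  pull out 2: (2/15) = +1  (since 15 mod 8 = 7)
  (1/15) = 1
Product of signs = -1
(167/911) = -1

-1


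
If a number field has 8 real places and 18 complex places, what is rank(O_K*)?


By Dirichlet's unit theorem:
rank = r1 + r2 - 1
= 8 + 18 - 1
= 25

25


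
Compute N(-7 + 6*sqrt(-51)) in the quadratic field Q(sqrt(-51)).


N(a + b*sqrt(d)) = a^2 - d*b^2
= (-7)^2 - (-51)*(6)^2
= 49 + 1836
= 1885

1885


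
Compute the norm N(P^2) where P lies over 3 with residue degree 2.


N(P^a) = p^(a*f)
= 3^(2*2)
= 3^4
= 81

81


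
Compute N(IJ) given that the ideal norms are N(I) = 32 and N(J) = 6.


N(IJ) = N(I) * N(J)
= 32 * 6
= 192

192


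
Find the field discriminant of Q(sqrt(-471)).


For K = Q(sqrt(d)) with d squarefree: disc(K) = d if d = 1 mod 4, and disc(K) = 4d if d = 2 or 3 mod 4.
Here d = -471, and d mod 4 = 1.
d = 1 mod 4 (O_K = Z[(1+sqrt(d))/2]), so disc(K) = d = -471

-471


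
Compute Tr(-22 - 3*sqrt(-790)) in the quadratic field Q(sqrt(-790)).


Tr(a + b*sqrt(d)) = (a + b*sqrt(d)) + (a - b*sqrt(d)) = 2a
= 2 * (-22)
= -44

-44


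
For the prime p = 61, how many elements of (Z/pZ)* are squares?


For prime p, the number of non-zero quadratic residues is (p-1)/2.
= (61-1)/2
= 30

30


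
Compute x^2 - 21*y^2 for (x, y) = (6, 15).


x^2 - d*y^2
= 6^2 - 21*15^2
= 36 - 4725
= -4689

-4689


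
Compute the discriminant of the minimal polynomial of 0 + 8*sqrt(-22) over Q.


The element 0 + 8*sqrt(-22) has minimal polynomial:
x^2 + 0*x + 1408
Discriminant = (0)^2 - 4*(1408)
= 0 - 5632
= -5632

-5632


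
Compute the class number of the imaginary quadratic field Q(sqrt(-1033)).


K = Q(sqrt(-1033)). d mod 4 = 3, so D = disc(K) = 4d = -4132
h(K) equals the number of primitive reduced positive-definite forms (a, b, c) = a*x^2 + b*x*y + c*y^2 with b^2 - 4ac = D,
where reduced means |b| <= a <= c, with b >= 0 whenever |b| = a or a = c, and primitive means gcd(a, b, c) = 1.
Reduced forces 3a^2 <= |D| = 4132, so 1 <= a <= 37; b must have the parity of D, and c = (b^2 - D)/(4a) must be an integer >= a.
Enumerate a = 1..37, b in [-a, a]:
  a=1: (1, 0, 1033)  [1]
  a=2: (2, 2, 517)  [1]
  a=3..10: none
  a=11: (11, -2, 94), (11, 2, 94)  [2]
  a=12..16: none
  a=17: (17, -4, 61), (17, 4, 61)  [2]
  a=18..21: none
  a=22: (22, -2, 47), (22, 2, 47)  [2]
  a=23: (23, -10, 46), (23, 10, 46)  [2]
  a=24..33: none
  a=34: (34, -30, 37), (34, 30, 37)  [2]
  a=35..37: none
Total reduced forms: 1 + 1 + 2 + 2 + 2 + 2 + 2 = 12
h = 12

12


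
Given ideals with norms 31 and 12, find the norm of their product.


N(IJ) = N(I) * N(J)
= 31 * 12
= 372

372


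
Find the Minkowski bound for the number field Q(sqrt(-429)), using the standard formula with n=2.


d = -429, d mod 4 = 3, so disc(K) = 4d = -1716; |disc(K)| = 1716
Imaginary quadratic field, so n = 2, s = r2 = 1, r1 = 0
M = (n!/n^n) * (4/pi)^s * sqrt(|disc(K)|) = (2!/2^2) * (4/pi)^1 * sqrt(1716)
= 0.5 * 1.273240 * 41.424630
= 26.3717

26.3717


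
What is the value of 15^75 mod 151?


p = 151 is prime and the exponent is (p-1)/2 = 75, so by Euler's criterion 15^75 = (15/151) = +1 or -1 mod 151.
Compute by square-and-multiply:
  75 = 64 + 8 + 2 + 1 (binary 1001011)
  Repeated squaring mod 151: 15^1 = 15, 15^2 = 74, 15^4 = 40, 15^8 = 90, 15^16 = 97, 15^32 = 47, 15^64 = 95
  15^75 = 15^64 * 15^8 * 15^2 * 15^1 = 95 * 90 * 74 * 15 mod 151
    95 * 90 = 8550 = 94 mod 151
    94 * 74 = 6956 = 10 mod 151
    10 * 15 = 150 = 150 mod 151
  15^75 = 150 mod 151
Result 150 = p - 1 = -1 mod 151: 15 is a quadratic non-residue mod 151. As a residue in [0, p-1] the value is 150.
15^75 mod 151 = 150

150


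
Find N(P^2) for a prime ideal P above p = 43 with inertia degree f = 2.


N(P^a) = p^(a*f)
= 43^(2*2)
= 43^4
= 3418801

3418801


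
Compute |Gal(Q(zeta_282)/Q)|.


|Gal(Q(zeta_282)/Q)| = phi(282)
= 92

92


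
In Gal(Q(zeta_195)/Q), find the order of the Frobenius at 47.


The Frobenius at p in Gal(Q(zeta_n)/Q) = (Z/nZ)* is the class of p, so its order is ord_195(47), the smallest k >= 1 with 47^k = 1 mod 195.
n = 195 = 3 * 5 * 13, phi(195) = 96; the order divides phi(n).
Divisors of 96: 1, 2, 3, 4, 6, 8, 12, 16, 24, 32, 48, 96
Repeated squaring mod 195: 47^1 = 47, 47^2 = 64, 47^4 = 1, 47^8 = 1, 47^16 = 1, 47^32 = 1, 47^64 = 1
Test divisors in increasing order:
  k=1: 47^1 = 47 mod 195
  k=2: 47^2 = 64 mod 195
  k=3: 47^3 = 64 * 47 = 83 mod 195
  k=4: 47^4 = 1 mod 195  <- first divisor giving 1
Order = 4

4


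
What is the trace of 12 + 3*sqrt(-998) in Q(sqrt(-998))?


Tr(a + b*sqrt(d)) = (a + b*sqrt(d)) + (a - b*sqrt(d)) = 2a
= 2 * (12)
= 24

24


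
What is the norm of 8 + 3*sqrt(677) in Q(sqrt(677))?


N(a + b*sqrt(d)) = a^2 - d*b^2
= (8)^2 - (677)*(3)^2
= 64 - 6093
= -6029

-6029


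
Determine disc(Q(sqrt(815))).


For K = Q(sqrt(d)) with d squarefree: disc(K) = d if d = 1 mod 4, and disc(K) = 4d if d = 2 or 3 mod 4.
Here d = 815, and d mod 4 = 3.
d = 3 mod 4, not 1 (O_K = Z[sqrt(d)]), so disc(K) = 4d = 4 * (815) = 3260

3260


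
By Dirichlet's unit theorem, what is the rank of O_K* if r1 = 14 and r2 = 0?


By Dirichlet's unit theorem:
rank = r1 + r2 - 1
= 14 + 0 - 1
= 13

13


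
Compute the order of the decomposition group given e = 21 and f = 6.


|D_P| = e * f
= 21 * 6
= 126

126


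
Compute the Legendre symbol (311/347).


p = 347 is prime, so compute (311/347) with the reciprocity algorithm (Jacobi-symbol steps: pull out 2s via (2/n), flip via reciprocity, reduce):
  reciprocity: (311/347) -> -(347/311)
  reduce: (36/311)
  pull out 2: (2/311) = +1  (since 311 mod 8 = 7)
  pull out 2: (2/311) = +1  (since 311 mod 8 = 7)
  reciprocity: (9/311) -> +(311/9)
  reduce: (5/9)
  reciprocity: (5/9) -> +(9/5)
  reduce: (4/5)
  pull out 2: (2/5) = -1  (since 5 mod 8 = 5)
  pull out 2: (2/5) = -1  (since 5 mod 8 = 5)
  (1/5) = 1
Product of signs = -1
(311/347) = -1

-1


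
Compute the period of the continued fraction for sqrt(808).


Run the CF algorithm for sqrt(808).
a_0 = floor(sqrt(808)) = 28; set m_0=0, q_0=1.
Recurrence: m' = q*a - m,  q' = (d - m'^2)/q,  a' = floor((a_0 + m')/q').
  step 1: m=28, q=24, a=2
  step 2: m=20, q=17, a=2
  step 3: m=14, q=36, a=1
  step 4: m=22, q=9, a=5
  step 5: m=23, q=31, a=1
  step 6: m=8, q=24, a=1
  step 7: m=16, q=23, a=1
  step 8: m=7, q=33, a=1
  step 9: m=26, q=4, a=13
  step 10: m=26, q=33, a=1
  step 11: m=7, q=23, a=1
  step 12: m=16, q=24, a=1
  step 13: m=8, q=31, a=1
  step 14: m=23, q=9, a=5
  step 15: m=22, q=36, a=1
  step 16: m=14, q=17, a=2
  step 17: m=20, q=24, a=2
  step 18: m=28, q=1, a=56
a_18 = 2*a_0 = 56, so the period closes here.
sqrt(808) = [28; 2, 2, 1, 5, 1, 1, 1, 1, 13, 1, 1, 1, 1, 5, 1, 2, 2, 56]
Period length = 18

18


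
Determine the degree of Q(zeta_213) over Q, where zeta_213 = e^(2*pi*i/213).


The degree equals Euler's totient phi(213).
213 = 3 * 71
phi(213) = 140

140


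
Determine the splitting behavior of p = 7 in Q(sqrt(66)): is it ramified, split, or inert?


K = Q(sqrt(66)). Since d mod 4 = 2, disc(K) = 264.
Check p | disc: 264 mod 7 = 5.
p does not divide disc. Compute Legendre symbol (d/p):
3^((7-1)/2) mod 7 = -1
(d/p) = -1, so p is inert: (p) stays prime with e=1, f=2, g=1.
Therefore p is inert.

inert


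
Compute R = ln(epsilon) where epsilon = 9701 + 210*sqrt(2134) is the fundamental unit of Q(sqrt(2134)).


epsilon = 9701 + 210*sqrt(2134)
= 19401.9999
R = ln(19401.9999)
= 9.8731

9.8731


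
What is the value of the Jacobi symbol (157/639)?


Compute (157/639) via quadratic reciprocity:
  reciprocity: (157/639) -> +(639/157)
  reduce: (11/157)
  reciprocity: (11/157) -> +(157/11)
  reduce: (3/11)
  reciprocity: (3/11) -> -(11/3)
  reduce: (2/3)
  pull out 2: (2/3) = -1  (since 3 mod 8 = 3)
  (1/3) = 1
Product of signs = 1

1


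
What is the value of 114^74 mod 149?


p = 149 is prime and the exponent is (p-1)/2 = 74, so by Euler's criterion 114^74 = (114/149) = +1 or -1 mod 149.
Compute by square-and-multiply:
  74 = 64 + 8 + 2 (binary 1001010)
  Repeated squaring mod 149: 114^1 = 114, 114^2 = 33, 114^4 = 46, 114^8 = 30, 114^16 = 6, 114^32 = 36, 114^64 = 104
  114^74 = 114^64 * 114^8 * 114^2 = 104 * 30 * 33 mod 149
    104 * 30 = 3120 = 140 mod 149
    140 * 33 = 4620 = 1 mod 149
  114^74 = 1 mod 149
Result 1: 114 is a quadratic residue mod 149.
114^74 mod 149 = 1

1


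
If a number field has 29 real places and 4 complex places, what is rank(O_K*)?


By Dirichlet's unit theorem:
rank = r1 + r2 - 1
= 29 + 4 - 1
= 32

32


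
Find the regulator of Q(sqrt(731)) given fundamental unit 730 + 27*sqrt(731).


epsilon = 730 + 27*sqrt(731)
= 1459.9993
R = ln(1459.9993)
= 7.2862

7.2862


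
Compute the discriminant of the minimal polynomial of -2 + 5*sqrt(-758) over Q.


The element -2 + 5*sqrt(-758) has minimal polynomial:
x^2 + 4*x + 18954
Discriminant = (4)^2 - 4*(18954)
= 16 - 75816
= -75800

-75800


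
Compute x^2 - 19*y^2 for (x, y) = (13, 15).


x^2 - d*y^2
= 13^2 - 19*15^2
= 169 - 4275
= -4106

-4106


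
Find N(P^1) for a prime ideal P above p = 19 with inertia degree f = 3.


N(P^a) = p^(a*f)
= 19^(1*3)
= 19^3
= 6859

6859


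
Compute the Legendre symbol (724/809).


p = 809 is prime, so compute (724/809) with the reciprocity algorithm (Jacobi-symbol steps: pull out 2s via (2/n), flip via reciprocity, reduce):
  pull out 2: (2/809) = +1  (since 809 mod 8 = 1)
  pull out 2: (2/809) = +1  (since 809 mod 8 = 1)
  reciprocity: (181/809) -> +(809/181)
  reduce: (85/181)
  reciprocity: (85/181) -> +(181/85)
  reduce: (11/85)
  reciprocity: (11/85) -> +(85/11)
  reduce: (8/11)
  pull out 2: (2/11) = -1  (since 11 mod 8 = 3)
  pull out 2: (2/11) = -1  (since 11 mod 8 = 3)
  pull out 2: (2/11) = -1  (since 11 mod 8 = 3)
  (1/11) = 1
Product of signs = -1
(724/809) = -1

-1


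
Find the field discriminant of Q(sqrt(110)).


For K = Q(sqrt(d)) with d squarefree: disc(K) = d if d = 1 mod 4, and disc(K) = 4d if d = 2 or 3 mod 4.
Here d = 110, and d mod 4 = 2.
d = 2 mod 4, not 1 (O_K = Z[sqrt(d)]), so disc(K) = 4d = 4 * (110) = 440

440


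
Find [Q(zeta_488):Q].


The degree equals Euler's totient phi(488).
488 = 2^3 * 61
phi(488) = 240

240


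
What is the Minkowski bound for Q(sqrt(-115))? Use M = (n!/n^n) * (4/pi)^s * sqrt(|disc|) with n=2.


d = -115, d mod 4 = 1, so disc(K) = d = -115; |disc(K)| = 115
Imaginary quadratic field, so n = 2, s = r2 = 1, r1 = 0
M = (n!/n^n) * (4/pi)^s * sqrt(|disc(K)|) = (2!/2^2) * (4/pi)^1 * sqrt(115)
= 0.5 * 1.273240 * 10.723805
= 6.8270

6.8270


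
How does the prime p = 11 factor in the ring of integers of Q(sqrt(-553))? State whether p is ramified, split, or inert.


K = Q(sqrt(-553)). Since d mod 4 = 3, disc(K) = -2212.
Check p | disc: -2212 mod 11 = 10.
p does not divide disc. Compute Legendre symbol (d/p):
8^((11-1)/2) mod 11 = -1
(d/p) = -1, so p is inert: (p) stays prime with e=1, f=2, g=1.
Therefore p is inert.

inert


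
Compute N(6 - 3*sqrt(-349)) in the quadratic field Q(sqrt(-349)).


N(a + b*sqrt(d)) = a^2 - d*b^2
= (6)^2 - (-349)*(-3)^2
= 36 + 3141
= 3177

3177


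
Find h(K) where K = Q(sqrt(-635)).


K = Q(sqrt(-635)). d mod 4 = 1, so D = disc(K) = d = -635
h(K) equals the number of primitive reduced positive-definite forms (a, b, c) = a*x^2 + b*x*y + c*y^2 with b^2 - 4ac = D,
where reduced means |b| <= a <= c, with b >= 0 whenever |b| = a or a = c, and primitive means gcd(a, b, c) = 1.
Reduced forces 3a^2 <= |D| = 635, so 1 <= a <= 14; b must have the parity of D, and c = (b^2 - D)/(4a) must be an integer >= a.
Enumerate a = 1..14, b in [-a, a]:
  a=1: (1, 1, 159)  [1]
  a=2: none
  a=3: (3, -1, 53), (3, 1, 53)  [2]
  a=4: none
  a=5: (5, 5, 33)  [1]
  a=6: none
  a=7: (7, -3, 23), (7, 3, 23)  [2]
  a=8: none
  a=9: (9, -7, 19), (9, 7, 19)  [2]
  a=10: none
  a=11: (11, -5, 15), (11, 5, 15)  [2]
  a=12..14: none
Total reduced forms: 1 + 2 + 1 + 2 + 2 + 2 = 10
h = 10

10


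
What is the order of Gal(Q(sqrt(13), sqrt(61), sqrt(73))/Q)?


The 3 square roots of distinct primes are multiplicatively independent over Q,
so [K:Q] = 2^3 and Gal(K/Q) is isomorphic to (Z/2Z)^3.
|Gal| = 2^3 = 8

8


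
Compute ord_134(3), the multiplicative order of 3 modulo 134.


We want ord_134(3), the smallest k >= 1 with 3^k = 1 mod 134.
n = 134 = 2 * 67, phi(134) = 66; the order divides phi(n).
Divisors of 66: 1, 2, 3, 6, 11, 22, 33, 66
Repeated squaring mod 134: 3^1 = 3, 3^2 = 9, 3^4 = 81, 3^8 = 129, 3^16 = 25, 3^32 = 89, 3^64 = 15
Test divisors in increasing order:
  k=1: 3^1 = 3 mod 134
  k=2: 3^2 = 9 mod 134
  k=3: 3^3 = 9 * 3 = 27 mod 134
  k=6: 3^6 = 81 * 9 = 59 mod 134
  k=11: 3^11 = 129 * 9 * 3 = 133 mod 134
  k=22: 3^22 = 25 * 81 * 9 = 1 mod 134  <- first divisor giving 1
Order = 22

22


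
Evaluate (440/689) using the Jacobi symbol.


Compute (440/689) via quadratic reciprocity:
  pull out 2: (2/689) = +1  (since 689 mod 8 = 1)
  pull out 2: (2/689) = +1  (since 689 mod 8 = 1)
  pull out 2: (2/689) = +1  (since 689 mod 8 = 1)
  reciprocity: (55/689) -> +(689/55)
  reduce: (29/55)
  reciprocity: (29/55) -> +(55/29)
  reduce: (26/29)
  pull out 2: (2/29) = -1  (since 29 mod 8 = 5)
  reciprocity: (13/29) -> +(29/13)
  reduce: (3/13)
  reciprocity: (3/13) -> +(13/3)
  reduce: (1/3)
  (1/3) = 1
Product of signs = -1

-1


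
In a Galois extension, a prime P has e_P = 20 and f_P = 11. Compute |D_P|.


|D_P| = e * f
= 20 * 11
= 220

220


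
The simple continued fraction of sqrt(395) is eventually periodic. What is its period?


Run the CF algorithm for sqrt(395).
a_0 = floor(sqrt(395)) = 19; set m_0=0, q_0=1.
Recurrence: m' = q*a - m,  q' = (d - m'^2)/q,  a' = floor((a_0 + m')/q').
  step 1: m=19, q=34, a=1
  step 2: m=15, q=5, a=6
  step 3: m=15, q=34, a=1
  step 4: m=19, q=1, a=38
a_4 = 2*a_0 = 38, so the period closes here.
sqrt(395) = [19; 1, 6, 1, 38]
Period length = 4

4


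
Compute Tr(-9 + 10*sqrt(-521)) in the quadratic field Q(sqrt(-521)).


Tr(a + b*sqrt(d)) = (a + b*sqrt(d)) + (a - b*sqrt(d)) = 2a
= 2 * (-9)
= -18

-18


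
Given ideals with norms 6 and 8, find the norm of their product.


N(IJ) = N(I) * N(J)
= 6 * 8
= 48

48


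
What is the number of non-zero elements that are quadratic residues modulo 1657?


For prime p, the number of non-zero quadratic residues is (p-1)/2.
= (1657-1)/2
= 828

828


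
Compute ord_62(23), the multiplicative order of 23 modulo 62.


We want ord_62(23), the smallest k >= 1 with 23^k = 1 mod 62.
n = 62 = 2 * 31, phi(62) = 30; the order divides phi(n).
Divisors of 30: 1, 2, 3, 5, 6, 10, 15, 30
Repeated squaring mod 62: 23^1 = 23, 23^2 = 33, 23^4 = 35, 23^8 = 47, 23^16 = 39
Test divisors in increasing order:
  k=1: 23^1 = 23 mod 62
  k=2: 23^2 = 33 mod 62
  k=3: 23^3 = 33 * 23 = 15 mod 62
  k=5: 23^5 = 35 * 23 = 61 mod 62
  k=6: 23^6 = 35 * 33 = 39 mod 62
  k=10: 23^10 = 47 * 33 = 1 mod 62  <- first divisor giving 1
Order = 10

10
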